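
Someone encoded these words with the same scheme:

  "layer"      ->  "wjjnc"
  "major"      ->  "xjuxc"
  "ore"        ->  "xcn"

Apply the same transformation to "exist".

nirde

Two shifts are in play — +9 for a/e/i/o/u, +11 for every other letter.
Applying it to exist: e(vowel)+9=n, x(cons)+11=i, i(vowel)+9=r, s(cons)+11=d, t(cons)+11=e.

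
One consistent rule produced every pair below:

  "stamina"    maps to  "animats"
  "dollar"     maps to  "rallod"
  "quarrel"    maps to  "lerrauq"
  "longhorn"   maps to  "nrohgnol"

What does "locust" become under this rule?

The word is simply reversed.
Applying it to locust: reverse → tsucol.

tsucol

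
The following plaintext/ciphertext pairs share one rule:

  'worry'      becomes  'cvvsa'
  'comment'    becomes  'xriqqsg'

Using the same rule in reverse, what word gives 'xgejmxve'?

artifact

The output letters match the input read backwards, each shifted +4: worry reversed is yrrow. Two steps: reverse the string, then apply a Caesar shift of +4.
Decoding xgejmxve: shift back: x−4=t, g−4=c, e−4=a, j−4=f, m−4=i, x−4=t, v−4=r, e−4=a → tcafitra; then reverse → artifact.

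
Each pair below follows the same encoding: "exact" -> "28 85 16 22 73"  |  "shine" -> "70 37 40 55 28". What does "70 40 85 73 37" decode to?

e(#5)→28 and x(#24)→85: differences scale by 3, so n = 3·pos + 13. Each letter becomes 3×(its alphabet position, a=1..z=26) + 13.
Reversing it on 70 40 85 73 37: 70→(70−13)÷3=19=s, 40→(40−13)÷3=9=i, 85→(85−13)÷3=24=x, 73→(73−13)÷3=20=t, 37→(37−13)÷3=8=h.

sixth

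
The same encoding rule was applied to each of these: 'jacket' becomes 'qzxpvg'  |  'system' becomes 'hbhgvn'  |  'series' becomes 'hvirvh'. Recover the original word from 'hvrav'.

Each pair mirrors across the alphabet (j↔q, a↔z, c↔x): positions sum to 25. Each letter is replaced by its mirror in the alphabet: a↔z, b↔y, c↔x, and so on (the Atbash cipher).
Decoding hvrav: h↔s, v↔e, r↔i, a↔z, v↔e.

seize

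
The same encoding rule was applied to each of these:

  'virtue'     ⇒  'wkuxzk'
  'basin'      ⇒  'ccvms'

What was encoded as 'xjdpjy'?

whales

In virtue: v→w is +1, i→k is +2, r→u is +3, t→x is +4 — the shift increases by 1 each position. Each letter shifts forward by (position + 1), i.e. 1, 2, 3, … — the shift grows by one for each successive letter.
Undoing it on xjdpjy: x−1=w, j−2=h, d−3=a, p−4=l, j−5=e, y−6=s.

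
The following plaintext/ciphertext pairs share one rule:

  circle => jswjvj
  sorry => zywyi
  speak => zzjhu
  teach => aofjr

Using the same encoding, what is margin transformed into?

A repeating key of period 3 is used — shifts +7, +10, +5 over and over.
On margin: m+7=t, a+10=k, r+5=w, g+7=n, i+10=s, n+5=s.

tkwnss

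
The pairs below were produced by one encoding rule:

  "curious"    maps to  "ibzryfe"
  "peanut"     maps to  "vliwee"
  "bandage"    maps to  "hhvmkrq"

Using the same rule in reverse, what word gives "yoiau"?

shark

In curious: c→i is +6, u→b is +7, r→z is +8, i→r is +9 — the shift increases by 1 each position. Letter i (0-indexed) is shifted by i+6, so successive shifts are 6, 7, 8, ….
Reversing it on yoiau: y−6=s, o−7=h, i−8=a, a−9=r, u−10=k.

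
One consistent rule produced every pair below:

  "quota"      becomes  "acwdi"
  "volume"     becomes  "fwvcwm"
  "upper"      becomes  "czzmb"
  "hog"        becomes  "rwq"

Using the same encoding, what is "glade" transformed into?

The shift depends on letter class: consonant q→a is +10, but vowel u→c is +8. Vowels shift forward by 8 and consonants shift forward by 10.
Applying it to glade: g(cons)+10=q, l(cons)+10=v, a(vowel)+8=i, d(cons)+10=n, e(vowel)+8=m.

qvinm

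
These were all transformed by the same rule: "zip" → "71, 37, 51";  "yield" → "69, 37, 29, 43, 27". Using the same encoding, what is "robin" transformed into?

z(#26)→71 and i(#9)→37: differences scale by 2, so n = 2·pos + 19. The formula is n = 2×(alphabet index, a=1) + 19.
For robin: r=18→55, o=15→49, b=2→23, i=9→37, n=14→47.

55, 49, 23, 37, 47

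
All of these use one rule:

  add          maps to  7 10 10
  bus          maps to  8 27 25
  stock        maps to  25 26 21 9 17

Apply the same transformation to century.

9 11 20 26 27 24 31

Letters become their 1-based position plus 6 (so a→7, b→8, …).
On century: c=3→9, e=5→11, n=14→20, t=20→26, u=21→27, r=18→24, y=25→31.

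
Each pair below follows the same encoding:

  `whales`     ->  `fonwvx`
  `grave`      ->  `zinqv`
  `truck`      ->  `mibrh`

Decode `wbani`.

w(22)→f(5) and h(7)→o(14) fit y≡15x+13 (mod 26); the inverse of 15 mod 26 is 7. Treating letters as 0–25, the rule is x ↦ 15x + 13 (mod 26).
Reversing it on wbani: w(22)→7·(22−13)≡11=l; b(1)→7·(1−13)≡20=u; a(0)→7·(0−13)≡13=n; n(13)→7·(13−13)≡0=a; i(8)→7·(8−13)≡17=r (all mod 26).

lunar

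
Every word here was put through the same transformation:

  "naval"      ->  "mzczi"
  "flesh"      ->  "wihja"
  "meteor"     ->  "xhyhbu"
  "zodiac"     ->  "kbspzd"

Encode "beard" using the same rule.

n(13)→m(12) and a(0)→z(25) fit y≡15x+25 (mod 26); the inverse of 15 mod 26 is 7. Each letter's alphabet position (a=0..z=25) is mapped through 15·x+25 mod 26 — an affine cipher.
On beard: b(1)→15·1+25≡14=o; e(4)→15·4+25≡7=h; a(0)→15·0+25≡25=z; r(17)→15·17+25≡20=u; d(3)→15·3+25≡18=s (all mod 26).

ohzus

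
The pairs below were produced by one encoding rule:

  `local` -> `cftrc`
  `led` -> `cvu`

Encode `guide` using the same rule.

xlzuv

Compare letters: l→c is +17, o→f is +17, c→t is +17 — a constant shift. This is a Caesar cipher with shift 17.
For guide: g+17=x, u+17=l, i+17=z, d+17=u, e+17=v.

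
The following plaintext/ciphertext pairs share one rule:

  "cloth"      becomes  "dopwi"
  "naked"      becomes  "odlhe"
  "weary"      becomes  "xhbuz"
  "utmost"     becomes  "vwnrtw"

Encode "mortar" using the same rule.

nrswbu

Shifts by position in cloth: pos 0: c→d (+1), pos 1: l→o (+3), pos 2: o→p (+1), pos 3: t→w (+3) — repeating every 2. It's a Vigenère-style cipher with numeric key [1,3]: position i shifts by key[i mod 2].
For mortar: m+1=n, o+3=r, r+1=s, t+3=w, a+1=b, r+3=u.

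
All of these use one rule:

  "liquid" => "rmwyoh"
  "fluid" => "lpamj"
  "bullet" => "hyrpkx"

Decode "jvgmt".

drain

A repeating key of period 2 is used — shifts +6, +4 over and over.
Undoing it on jvgmt: j−6=d, v−4=r, g−6=a, m−4=i, t−6=n.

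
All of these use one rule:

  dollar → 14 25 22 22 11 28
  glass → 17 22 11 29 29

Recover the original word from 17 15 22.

Letters become their 1-based position plus 10 (so a→11, b→12, …).
Undoing it on 17 15 22: 17→(17−10)÷1=7=g, 15→(15−10)÷1=5=e, 22→(22−10)÷1=12=l.

gel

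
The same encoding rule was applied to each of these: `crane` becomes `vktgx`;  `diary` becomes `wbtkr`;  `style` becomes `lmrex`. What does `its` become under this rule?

bml

Compare letters: c→v is +19, r→k is +19, a→t is +19 — a constant shift. Each letter is shifted forward by 19 in the alphabet (a Caesar shift of +19).
On its: i+19=b, t+19=m, s+19=l.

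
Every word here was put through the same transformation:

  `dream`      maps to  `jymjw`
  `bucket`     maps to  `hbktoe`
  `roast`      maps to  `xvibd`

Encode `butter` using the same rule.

In dream: d→j is +6, r→y is +7, e→m is +8, a→j is +9 — the shift increases by 1 each position. The shift increases by 1 at each position, starting from +6: 6, 7, 8, ….
Applying it to butter: b+6=h, u+7=b, t+8=b, t+9=c, e+10=o, r+11=c.

hbbcoc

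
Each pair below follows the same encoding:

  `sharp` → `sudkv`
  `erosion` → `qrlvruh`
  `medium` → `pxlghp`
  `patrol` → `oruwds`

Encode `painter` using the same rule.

uhwqlds

Two steps: reverse the string, then apply a Caesar shift of +3.
Applying it to painter: reverse → retniap; then shift: r+3=u, e+3=h, t+3=w, n+3=q, i+3=l, a+3=d, p+3=s.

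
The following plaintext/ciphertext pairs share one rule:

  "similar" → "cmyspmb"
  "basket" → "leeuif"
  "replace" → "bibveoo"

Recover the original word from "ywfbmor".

ostrich

Shifts by position in similar: pos 0: s→c (+10), pos 1: i→m (+4), pos 2: m→y (+12), pos 3: i→s (+10), pos 4: l→p (+4), pos 5: a→m (+12) — repeating every 3. It's a Vigenère-style cipher with numeric key [10,4,12]: position i shifts by key[i mod 3].
Decoding ywfbmor: y−10=o, w−4=s, f−12=t, b−10=r, m−4=i, o−12=c, r−10=h.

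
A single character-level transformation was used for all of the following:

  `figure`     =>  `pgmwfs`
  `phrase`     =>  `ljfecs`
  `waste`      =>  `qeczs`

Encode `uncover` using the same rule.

wryotsf

f(5)→p(15) and i(8)→g(6) fit y≡23x+4 (mod 26); the inverse of 23 mod 26 is 17. Each letter's alphabet position (a=0..z=25) is mapped through 23·x+4 mod 26 — an affine cipher.
For uncover: u(20)→23·20+4≡22=w; n(13)→23·13+4≡17=r; c(2)→23·2+4≡24=y; o(14)→23·14+4≡14=o; v(21)→23·21+4≡19=t; e(4)→23·4+4≡18=s; r(17)→23·17+4≡5=f (all mod 26).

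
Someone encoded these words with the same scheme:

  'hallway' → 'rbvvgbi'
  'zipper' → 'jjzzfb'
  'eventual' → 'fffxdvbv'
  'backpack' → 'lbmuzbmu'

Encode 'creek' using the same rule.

mbffu

The shift depends on letter class: consonant h→r is +10, but vowel a→b is +1. The rule splits by letter class: vowels +1, consonants +10.
For creek: c(cons)+10=m, r(cons)+10=b, e(vowel)+1=f, e(vowel)+1=f, k(cons)+10=u.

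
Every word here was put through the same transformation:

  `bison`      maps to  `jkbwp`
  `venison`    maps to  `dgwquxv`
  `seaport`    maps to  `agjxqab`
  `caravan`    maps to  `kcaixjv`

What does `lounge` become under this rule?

Shifts by position in bison: pos 0: b→j (+8), pos 1: i→k (+2), pos 2: s→b (+9), pos 3: o→w (+8), pos 4: n→p (+2) — repeating every 3. A repeating key of period 3 is used — shifts +8, +2, +9 over and over.
On lounge: l+8=t, o+2=q, u+9=d, n+8=v, g+2=i, e+9=n.

tqdvin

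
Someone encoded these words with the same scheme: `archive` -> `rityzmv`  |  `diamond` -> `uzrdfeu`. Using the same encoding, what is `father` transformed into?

Compare letters: a→r is +17, r→i is +17, c→t is +17 — a constant shift. Every letter moves 17 places later in the alphabet, wrapping around z→a.
For father: f+17=w, a+17=r, t+17=k, h+17=y, e+17=v, r+17=i.

wrkyvi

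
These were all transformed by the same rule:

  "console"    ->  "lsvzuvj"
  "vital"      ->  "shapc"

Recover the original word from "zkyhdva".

towards

The output letters match the input read backwards, each shifted +7: console reversed is elosnoc. Two steps: reverse the string, then apply a Caesar shift of +7.
Reversing it on zkyhdva: shift back: z−7=s, k−7=d, y−7=r, h−7=a, d−7=w, v−7=o, a−7=t → sdrawot; then reverse → towards.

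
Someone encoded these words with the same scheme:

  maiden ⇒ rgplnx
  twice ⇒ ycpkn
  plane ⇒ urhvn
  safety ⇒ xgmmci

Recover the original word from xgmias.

The shift increases by 1 at each position, starting from +5: 5, 6, 7, ….
Undoing it on xgmias: x−5=s, g−6=a, m−7=f, i−8=a, a−9=r, s−10=i.

safari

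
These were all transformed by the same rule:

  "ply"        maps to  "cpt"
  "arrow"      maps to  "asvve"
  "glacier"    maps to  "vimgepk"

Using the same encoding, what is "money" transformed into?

cirsq

The word is reversed, then every letter is shifted forward by 4.
On money: reverse → yenom; then shift: y+4=c, e+4=i, n+4=r, o+4=s, m+4=q.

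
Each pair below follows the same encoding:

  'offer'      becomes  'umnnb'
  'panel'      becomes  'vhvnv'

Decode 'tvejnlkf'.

In offer: o→u is +6, f→m is +7, f→n is +8, e→n is +9 — the shift increases by 1 each position. The shift increases by 1 at each position, starting from +6: 6, 7, 8, ….
Undoing it on tvejnlkf: t−6=n, v−7=o, e−8=w, j−9=a, n−10=d, l−11=a, k−12=y, f−13=s.

nowadays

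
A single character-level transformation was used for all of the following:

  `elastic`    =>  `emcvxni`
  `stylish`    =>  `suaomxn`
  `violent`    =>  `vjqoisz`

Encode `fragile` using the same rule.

In elastic: e→e is +0, l→m is +1, a→c is +2, s→v is +3 — the shift increases by 1 each position. Each letter shifts forward by its position index (0, 1, 2, …) — the shift grows by one for each successive letter.
For fragile: f+0=f, r+1=s, a+2=c, g+3=j, i+4=m, l+5=q, e+6=k.

fscjmqk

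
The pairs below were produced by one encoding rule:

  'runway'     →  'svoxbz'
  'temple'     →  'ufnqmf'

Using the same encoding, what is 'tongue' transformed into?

upohvf

Each letter is shifted forward by 1 in the alphabet (a Caesar shift of +1).
Applying it to tongue: t+1=u, o+1=p, n+1=o, g+1=h, u+1=v, e+1=f.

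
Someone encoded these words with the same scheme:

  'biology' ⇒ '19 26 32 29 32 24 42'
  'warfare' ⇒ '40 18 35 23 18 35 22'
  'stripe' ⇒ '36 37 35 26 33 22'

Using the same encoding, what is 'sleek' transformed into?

b is letter #2 and maps to 19: an offset of 17. The number is (letter's place in the alphabet, a=1) + 17.
On sleek: s=19→36, l=12→29, e=5→22, e=5→22, k=11→28.

36 29 22 22 28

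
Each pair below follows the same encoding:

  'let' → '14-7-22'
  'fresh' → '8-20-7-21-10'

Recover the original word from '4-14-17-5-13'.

block

l is letter #12 and maps to 14: an offset of 2. The number is (letter's place in the alphabet, a=1) + 2.
Undoing it on 4-14-17-5-13: 4→(4−2)÷1=2=b, 14→(14−2)÷1=12=l, 17→(17−2)÷1=15=o, 5→(5−2)÷1=3=c, 13→(13−2)÷1=11=k.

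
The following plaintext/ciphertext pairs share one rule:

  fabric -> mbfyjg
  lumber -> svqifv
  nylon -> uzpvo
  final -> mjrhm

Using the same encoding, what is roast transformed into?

ypezu

Shifts by position in fabric: pos 0: f→m (+7), pos 1: a→b (+1), pos 2: b→f (+4), pos 3: r→y (+7), pos 4: i→j (+1), pos 5: c→g (+4) — repeating every 3. It's a Vigenère-style cipher with numeric key [7,1,4]: position i shifts by key[i mod 3].
For roast: r+7=y, o+1=p, a+4=e, s+7=z, t+1=u.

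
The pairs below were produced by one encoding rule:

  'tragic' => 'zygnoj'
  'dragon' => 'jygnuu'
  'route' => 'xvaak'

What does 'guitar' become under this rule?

The shifts repeat in a cycle of length 2: positions 0,1,… shift by +6, +7, then the pattern repeats.
For guitar: g+6=m, u+7=b, i+6=o, t+7=a, a+6=g, r+7=y.

mboagy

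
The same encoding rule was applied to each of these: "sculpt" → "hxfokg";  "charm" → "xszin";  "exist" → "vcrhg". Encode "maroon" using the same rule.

Each letter is replaced by its mirror in the alphabet: a↔z, b↔y, c↔x, and so on (the Atbash cipher).
On maroon: m↔n, a↔z, r↔i, o↔l, o↔l, n↔m.

nzillm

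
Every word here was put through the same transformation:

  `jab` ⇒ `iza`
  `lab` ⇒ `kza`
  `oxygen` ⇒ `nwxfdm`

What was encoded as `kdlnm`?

Compare letters: j→i is +25, a→z is +25, b→a is +25 — a constant shift. Every letter moves 25 places later in the alphabet, wrapping around z→a.
Reversing it on kdlnm: k−25=l, d−25=e, l−25=m, n−25=o, m−25=n.

lemon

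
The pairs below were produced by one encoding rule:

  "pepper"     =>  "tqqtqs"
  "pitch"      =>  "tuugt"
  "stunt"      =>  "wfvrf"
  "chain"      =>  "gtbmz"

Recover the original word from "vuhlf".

A repeating key of period 3 is used — shifts +4, +12, +1 over and over.
Undoing it on vuhlf: v−4=r, u−12=i, h−1=g, l−4=h, f−12=t.

right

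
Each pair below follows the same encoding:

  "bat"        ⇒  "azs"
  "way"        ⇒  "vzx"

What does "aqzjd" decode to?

Compare letters: b→a is +25, a→z is +25, t→s is +25 — a constant shift. It's a constant shift of +25 (ROT25).
Decoding aqzjd: a−25=b, q−25=r, z−25=a, j−25=k, d−25=e.

brake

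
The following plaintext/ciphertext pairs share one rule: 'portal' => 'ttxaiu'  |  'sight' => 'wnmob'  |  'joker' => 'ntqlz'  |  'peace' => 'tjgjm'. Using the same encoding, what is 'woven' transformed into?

atblv

In portal: p→t is +4, o→t is +5, r→x is +6, t→a is +7 — the shift increases by 1 each position. Letter i (0-indexed) is shifted by i+4, so successive shifts are 4, 5, 6, ….
For woven: w+4=a, o+5=t, v+6=b, e+7=l, n+8=v.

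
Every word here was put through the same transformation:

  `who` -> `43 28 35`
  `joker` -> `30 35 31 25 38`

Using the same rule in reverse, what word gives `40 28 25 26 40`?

w is letter #23 and maps to 43: an offset of 20. Each letter is replaced by its alphabet position (a=1..z=26) + 20.
Decoding 40 28 25 26 40: 40→(40−20)÷1=20=t, 28→(28−20)÷1=8=h, 25→(25−20)÷1=5=e, 26→(26−20)÷1=6=f, 40→(40−20)÷1=20=t.

theft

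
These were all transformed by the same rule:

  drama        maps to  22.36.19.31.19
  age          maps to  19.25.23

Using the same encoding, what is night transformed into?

d is letter #4 and maps to 22: an offset of 18. The number is (letter's place in the alphabet, a=1) + 18.
For night: n=14→32, i=9→27, g=7→25, h=8→26, t=20→38.

32.27.25.26.38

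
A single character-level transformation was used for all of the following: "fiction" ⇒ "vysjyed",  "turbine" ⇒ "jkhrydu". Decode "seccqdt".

Compare letters: f→v is +16, i→y is +16, c→s is +16 — a constant shift. Every letter moves 16 places later in the alphabet, wrapping around z→a.
Reversing it on seccqdt: s−16=c, e−16=o, c−16=m, c−16=m, q−16=a, d−16=n, t−16=d.

command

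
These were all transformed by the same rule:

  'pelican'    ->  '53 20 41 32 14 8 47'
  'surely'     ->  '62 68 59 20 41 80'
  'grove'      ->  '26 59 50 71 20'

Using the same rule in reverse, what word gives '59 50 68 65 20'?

The formula is n = 3×(alphabet index, a=1) + 5.
Reversing it on 59 50 68 65 20: 59→(59−5)÷3=18=r, 50→(50−5)÷3=15=o, 68→(68−5)÷3=21=u, 65→(65−5)÷3=20=t, 20→(20−5)÷3=5=e.

route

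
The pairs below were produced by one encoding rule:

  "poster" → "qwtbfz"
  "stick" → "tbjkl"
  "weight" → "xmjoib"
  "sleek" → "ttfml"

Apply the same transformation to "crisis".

dzjaja

Shifts by position in poster: pos 0: p→q (+1), pos 1: o→w (+8), pos 2: s→t (+1), pos 3: t→b (+8) — repeating every 2. A repeating key of period 2 is used — shifts +1, +8 over and over.
Applying it to crisis: c+1=d, r+8=z, i+1=j, s+8=a, i+1=j, s+8=a.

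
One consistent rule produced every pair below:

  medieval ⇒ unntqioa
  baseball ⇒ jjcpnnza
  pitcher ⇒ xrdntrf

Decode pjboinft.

hardware

In medieval: m→u is +8, e→n is +9, d→n is +10, i→t is +11 — the shift increases by 1 each position. The shift increases by 1 at each position, starting from +8: 8, 9, 10, ….
Reversing it on pjboinft: p−8=h, j−9=a, b−10=r, o−11=d, i−12=w, n−13=a, f−14=r, t−15=e.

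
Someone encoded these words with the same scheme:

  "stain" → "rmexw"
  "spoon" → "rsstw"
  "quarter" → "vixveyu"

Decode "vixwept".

plaster

Read the word backwards and shift each letter +4.
Decoding vixwept: shift back: v−4=r, i−4=e, x−4=t, w−4=s, e−4=a, p−4=l, t−4=p → retsalp; then reverse → plaster.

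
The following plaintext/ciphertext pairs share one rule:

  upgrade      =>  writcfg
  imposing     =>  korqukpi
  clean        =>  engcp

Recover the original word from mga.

Compare letters: u→w is +2, p→r is +2, g→i is +2 — a constant shift. It's a constant shift of +2 (ROT2).
Decoding mga: m−2=k, g−2=e, a−2=y.

key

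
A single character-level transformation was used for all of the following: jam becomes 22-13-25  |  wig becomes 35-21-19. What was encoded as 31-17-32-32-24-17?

settle

Each letter is replaced by its alphabet position (a=1..z=26) + 12.
Undoing it on 31-17-32-32-24-17: 31→(31−12)÷1=19=s, 17→(17−12)÷1=5=e, 32→(32−12)÷1=20=t, 32→(32−12)÷1=20=t, 24→(24−12)÷1=12=l, 17→(17−12)÷1=5=e.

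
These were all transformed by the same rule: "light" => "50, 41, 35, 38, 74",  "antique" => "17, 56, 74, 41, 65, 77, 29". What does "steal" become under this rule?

l(#12)→50 and i(#9)→41: differences scale by 3, so n = 3·pos + 14. Each letter becomes 3×(its alphabet position, a=1..z=26) + 14.
On steal: s=19→71, t=20→74, e=5→29, a=1→17, l=12→50.

71, 74, 29, 17, 50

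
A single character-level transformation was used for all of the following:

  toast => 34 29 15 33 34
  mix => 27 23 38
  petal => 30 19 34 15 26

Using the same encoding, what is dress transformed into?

18 32 19 33 33

The number is (letter's place in the alphabet, a=1) + 14.
On dress: d=4→18, r=18→32, e=5→19, s=19→33, s=19→33.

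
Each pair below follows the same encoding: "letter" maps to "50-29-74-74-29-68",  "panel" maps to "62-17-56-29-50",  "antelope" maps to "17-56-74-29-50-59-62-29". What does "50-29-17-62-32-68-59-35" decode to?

leapfrog

The formula is n = 3×(alphabet index, a=1) + 14.
Decoding 50-29-17-62-32-68-59-35: 50→(50−14)÷3=12=l, 29→(29−14)÷3=5=e, 17→(17−14)÷3=1=a, 62→(62−14)÷3=16=p, 32→(32−14)÷3=6=f, 68→(68−14)÷3=18=r, 59→(59−14)÷3=15=o, 35→(35−14)÷3=7=g.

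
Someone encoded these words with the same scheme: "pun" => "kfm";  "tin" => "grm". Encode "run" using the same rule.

ifm

Each pair mirrors across the alphabet (p↔k, u↔f, n↔m): positions sum to 25. This is the alphabet-reversal cipher (Atbash): a becomes z, b becomes y, etc.
Applying it to run: r↔i, u↔f, n↔m.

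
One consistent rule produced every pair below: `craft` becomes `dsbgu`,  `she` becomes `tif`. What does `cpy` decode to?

Compare letters: c→d is +1, r→s is +1, a→b is +1 — a constant shift. It's a constant shift of +1 (ROT1).
Reversing it on cpy: c−1=b, p−1=o, y−1=x.

box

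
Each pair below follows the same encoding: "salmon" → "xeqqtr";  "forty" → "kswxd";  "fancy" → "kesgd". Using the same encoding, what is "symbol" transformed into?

Shifts by position in salmon: pos 0: s→x (+5), pos 1: a→e (+4), pos 2: l→q (+5), pos 3: m→q (+4) — repeating every 2. A repeating key of period 2 is used — shifts +5, +4 over and over.
Applying it to symbol: s+5=x, y+4=c, m+5=r, b+4=f, o+5=t, l+4=p.

xcrftp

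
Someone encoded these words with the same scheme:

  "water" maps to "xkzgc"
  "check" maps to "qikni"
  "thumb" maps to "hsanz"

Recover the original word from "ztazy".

Read the word backwards and shift each letter +6.
Undoing it on ztazy: shift back: z−6=t, t−6=n, a−6=u, z−6=t, y−6=s → tnuts; then reverse → stunt.

stunt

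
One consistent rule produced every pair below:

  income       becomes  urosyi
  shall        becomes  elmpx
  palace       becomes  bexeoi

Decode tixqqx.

helmet

Shifts by position in income: pos 0: i→u (+12), pos 1: n→r (+4), pos 2: c→o (+12), pos 3: o→s (+4) — repeating every 2. A repeating key of period 2 is used — shifts +12, +4 over and over.
Undoing it on tixqqx: t−12=h, i−4=e, x−12=l, q−4=m, q−12=e, x−4=t.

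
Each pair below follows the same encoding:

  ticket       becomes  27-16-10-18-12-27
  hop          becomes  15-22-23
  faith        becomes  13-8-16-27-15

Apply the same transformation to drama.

11-25-8-20-8

t is letter #20 and maps to 27: an offset of 7. Letters become their 1-based position plus 7 (so a→8, b→9, …).
On drama: d=4→11, r=18→25, a=1→8, m=13→20, a=1→8.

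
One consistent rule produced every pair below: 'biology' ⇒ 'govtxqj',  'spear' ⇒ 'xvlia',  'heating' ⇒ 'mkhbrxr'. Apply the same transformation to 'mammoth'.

rgtuxds

In biology: b→g is +5, i→o is +6, o→v is +7, l→t is +8 — the shift increases by 1 each position. Letter i (0-indexed) is shifted by i+5, so successive shifts are 5, 6, 7, ….
Applying it to mammoth: m+5=r, a+6=g, m+7=t, m+8=u, o+9=x, t+10=d, h+11=s.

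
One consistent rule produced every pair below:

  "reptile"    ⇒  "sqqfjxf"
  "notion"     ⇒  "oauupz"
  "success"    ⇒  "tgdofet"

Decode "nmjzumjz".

It's a Vigenère-style cipher with numeric key [1,12]: position i shifts by key[i mod 2].
Decoding nmjzumjz: n−1=m, m−12=a, j−1=i, z−12=n, u−1=t, m−12=a, j−1=i, z−12=n.

maintain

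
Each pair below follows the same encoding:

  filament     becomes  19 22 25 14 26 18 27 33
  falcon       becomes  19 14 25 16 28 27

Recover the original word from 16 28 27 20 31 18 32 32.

f is letter #6 and maps to 19: an offset of 13. The number is (letter's place in the alphabet, a=1) + 13.
Undoing it on 16 28 27 20 31 18 32 32: 16→(16−13)÷1=3=c, 28→(28−13)÷1=15=o, 27→(27−13)÷1=14=n, 20→(20−13)÷1=7=g, 31→(31−13)÷1=18=r, 18→(18−13)÷1=5=e, 32→(32−13)÷1=19=s, 32→(32−13)÷1=19=s.

congress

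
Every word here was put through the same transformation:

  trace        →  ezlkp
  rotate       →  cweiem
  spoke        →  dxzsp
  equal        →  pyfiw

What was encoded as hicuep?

warmth

The shifts repeat in a cycle of length 2: positions 0,1,… shift by +11, +8, then the pattern repeats.
Decoding hicuep: h−11=w, i−8=a, c−11=r, u−8=m, e−11=t, p−8=h.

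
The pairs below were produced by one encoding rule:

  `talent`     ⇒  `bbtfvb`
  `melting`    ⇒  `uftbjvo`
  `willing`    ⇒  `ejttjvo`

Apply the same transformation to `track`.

bzbks

The shift depends on letter class: consonant t→b is +8, but vowel a→b is +1. The rule splits by letter class: vowels +1, consonants +8.
For track: t(cons)+8=b, r(cons)+8=z, a(vowel)+1=b, c(cons)+8=k, k(cons)+8=s.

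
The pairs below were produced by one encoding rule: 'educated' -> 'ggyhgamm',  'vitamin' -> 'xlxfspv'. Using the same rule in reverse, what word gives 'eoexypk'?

In educated: e→g is +2, d→g is +3, u→y is +4, c→h is +5 — the shift increases by 1 each position. Each letter shifts forward by (position + 2), i.e. 2, 3, 4, … — the shift grows by one for each successive letter.
Decoding eoexypk: e−2=c, o−3=l, e−4=a, x−5=s, y−6=s, p−7=i, k−8=c.

classic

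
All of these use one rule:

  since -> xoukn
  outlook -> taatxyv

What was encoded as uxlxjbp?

In since: s→x is +5, i→o is +6, n→u is +7, c→k is +8 — the shift increases by 1 each position. The shift increases by 1 at each position, starting from +5: 5, 6, 7, ….
Decoding uxlxjbp: u−5=p, x−6=r, l−7=e, x−8=p, j−9=a, b−10=r, p−11=e.

prepare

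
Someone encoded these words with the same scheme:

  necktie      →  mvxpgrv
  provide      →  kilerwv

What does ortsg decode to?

Each pair mirrors across the alphabet (n↔m, e↔v, c↔x): positions sum to 25. This is the alphabet-reversal cipher (Atbash): a becomes z, b becomes y, etc.
Decoding ortsg: o↔l, r↔i, t↔g, s↔h, g↔t.

light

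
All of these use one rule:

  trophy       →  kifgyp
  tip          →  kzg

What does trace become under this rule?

kirtv

Compare letters: t→k is +17, r→i is +17, o→f is +17 — a constant shift. Every letter moves 17 places later in the alphabet, wrapping around z→a.
For trace: t+17=k, r+17=i, a+17=r, c+17=t, e+17=v.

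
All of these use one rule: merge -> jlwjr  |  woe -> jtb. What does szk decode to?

fun

The output letters match the input read backwards, each shifted +5: merge reversed is egrem. The word is reversed, then every letter is shifted forward by 5.
Decoding szk: shift back: s−5=n, z−5=u, k−5=f → nuf; then reverse → fun.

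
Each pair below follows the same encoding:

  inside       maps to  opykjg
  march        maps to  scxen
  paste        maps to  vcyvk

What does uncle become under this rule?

apink

Shifts by position in inside: pos 0: i→o (+6), pos 1: n→p (+2), pos 2: s→y (+6), pos 3: i→k (+2) — repeating every 2. It's a Vigenère-style cipher with numeric key [6,2]: position i shifts by key[i mod 2].
On uncle: u+6=a, n+2=p, c+6=i, l+2=n, e+6=k.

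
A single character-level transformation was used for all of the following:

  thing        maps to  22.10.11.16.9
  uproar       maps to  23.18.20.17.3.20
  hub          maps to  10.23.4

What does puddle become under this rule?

18.23.6.6.14.7

t is letter #20 and maps to 22: an offset of 2. Each letter is replaced by its alphabet position (a=1..z=26) + 2.
For puddle: p=16→18, u=21→23, d=4→6, d=4→6, l=12→14, e=5→7.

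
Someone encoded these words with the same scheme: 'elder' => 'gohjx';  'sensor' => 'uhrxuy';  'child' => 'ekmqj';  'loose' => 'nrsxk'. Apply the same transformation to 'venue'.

In elder: e→g is +2, l→o is +3, d→h is +4, e→j is +5 — the shift increases by 1 each position. Each letter shifts forward by (position + 2), i.e. 2, 3, 4, … — the shift grows by one for each successive letter.
For venue: v+2=x, e+3=h, n+4=r, u+5=z, e+6=k.

xhrzk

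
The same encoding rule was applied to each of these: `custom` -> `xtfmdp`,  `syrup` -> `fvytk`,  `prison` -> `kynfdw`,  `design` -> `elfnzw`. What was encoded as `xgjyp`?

charm

c(2)→x(23) and u(20)→t(19) fit y≡7x+9 (mod 26); the inverse of 7 mod 26 is 15. This is an affine cipher: with a=0,…,z=25, each position x becomes (7x+9) mod 26.
Decoding xgjyp: x(23)→15·(23−9)≡2=c; g(6)→15·(6−9)≡7=h; j(9)→15·(9−9)≡0=a; y(24)→15·(24−9)≡17=r; p(15)→15·(15−9)≡12=m (all mod 26).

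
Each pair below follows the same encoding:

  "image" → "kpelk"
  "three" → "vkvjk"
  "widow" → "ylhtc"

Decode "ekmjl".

chief

In image: i→k is +2, m→p is +3, a→e is +4, g→l is +5 — the shift increases by 1 each position. The shift increases by 1 at each position, starting from +2: 2, 3, 4, ….
Reversing it on ekmjl: e−2=c, k−3=h, m−4=i, j−5=e, l−6=f.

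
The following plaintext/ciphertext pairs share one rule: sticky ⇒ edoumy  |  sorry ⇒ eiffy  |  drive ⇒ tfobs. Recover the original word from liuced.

locust

Treating letters as 0–25, the rule is x ↦ 25x + 22 (mod 26).
Decoding liuced: l(11)→25·(11−22)≡11=l; i(8)→25·(8−22)≡14=o; u(20)→25·(20−22)≡2=c; c(2)→25·(2−22)≡20=u; e(4)→25·(4−22)≡18=s; d(3)→25·(3−22)≡19=t (all mod 26).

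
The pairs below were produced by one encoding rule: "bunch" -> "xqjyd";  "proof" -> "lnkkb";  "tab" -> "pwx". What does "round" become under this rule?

Each letter is shifted forward by 22 in the alphabet (a Caesar shift of +22).
Applying it to round: r+22=n, o+22=k, u+22=q, n+22=j, d+22=z.

nkqjz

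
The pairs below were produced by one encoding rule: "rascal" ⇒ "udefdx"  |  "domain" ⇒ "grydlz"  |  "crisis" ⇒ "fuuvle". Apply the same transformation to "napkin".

qdbnlz

Shifts by position in rascal: pos 0: r→u (+3), pos 1: a→d (+3), pos 2: s→e (+12), pos 3: c→f (+3), pos 4: a→d (+3), pos 5: l→x (+12) — repeating every 3. The shifts repeat in a cycle of length 3: positions 0,1,… shift by +3, +3, +12, then the pattern repeats.
Applying it to napkin: n+3=q, a+3=d, p+12=b, k+3=n, i+3=l, n+12=z.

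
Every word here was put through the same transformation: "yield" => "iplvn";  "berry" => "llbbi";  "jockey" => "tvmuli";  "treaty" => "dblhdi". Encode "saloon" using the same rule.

chvvvx

The shift depends on letter class: consonant y→i is +10, but vowel i→p is +7. The rule splits by letter class: vowels +7, consonants +10.
For saloon: s(cons)+10=c, a(vowel)+7=h, l(cons)+10=v, o(vowel)+7=v, o(vowel)+7=v, n(cons)+10=x.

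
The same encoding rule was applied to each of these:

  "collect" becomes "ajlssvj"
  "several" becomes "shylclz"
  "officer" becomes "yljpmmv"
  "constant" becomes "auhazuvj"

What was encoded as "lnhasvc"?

The output letters match the input read backwards, each shifted +7: collect reversed is tcelloc. Two steps: reverse the string, then apply a Caesar shift of +7.
Decoding lnhasvc: shift back: l−7=e, n−7=g, h−7=a, a−7=t, s−7=l, v−7=o, c−7=v → egatlov; then reverse → voltage.

voltage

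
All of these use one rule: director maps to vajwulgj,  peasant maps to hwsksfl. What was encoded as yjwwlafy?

Compare letters: d→v is +18, i→a is +18, r→j is +18 — a constant shift. It's a constant shift of +18 (ROT18).
Reversing it on yjwwlafy: y−18=g, j−18=r, w−18=e, w−18=e, l−18=t, a−18=i, f−18=n, y−18=g.

greeting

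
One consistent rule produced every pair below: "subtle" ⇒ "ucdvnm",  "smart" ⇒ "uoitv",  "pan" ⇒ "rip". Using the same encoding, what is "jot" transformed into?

The shift depends on letter class: consonant s→u is +2, but vowel u→c is +8. Vowels shift forward by 8 and consonants shift forward by 2.
On jot: j(cons)+2=l, o(vowel)+8=w, t(cons)+2=v.

lwv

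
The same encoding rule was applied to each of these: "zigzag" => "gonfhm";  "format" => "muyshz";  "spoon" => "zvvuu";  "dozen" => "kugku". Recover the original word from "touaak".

It's a Vigenère-style cipher with numeric key [7,6]: position i shifts by key[i mod 2].
Undoing it on touaak: t−7=m, o−6=i, u−7=n, a−6=u, a−7=t, k−6=e.

minute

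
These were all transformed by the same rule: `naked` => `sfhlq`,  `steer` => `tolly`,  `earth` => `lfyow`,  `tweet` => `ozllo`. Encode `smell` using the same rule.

Treating letters as 0–25, the rule is x ↦ 21x + 5 (mod 26).
For smell: s(18)→21·18+5≡19=t; m(12)→21·12+5≡23=x; e(4)→21·4+5≡11=l; l(11)→21·11+5≡2=c; l(11)→21·11+5≡2=c (all mod 26).

txlcc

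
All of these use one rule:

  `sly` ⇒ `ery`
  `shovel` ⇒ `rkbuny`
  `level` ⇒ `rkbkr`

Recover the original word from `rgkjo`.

Two steps: reverse the string, then apply a Caesar shift of +6.
Decoding rgkjo: shift back: r−6=l, g−6=a, k−6=e, j−6=d, o−6=i → laedi; then reverse → ideal.

ideal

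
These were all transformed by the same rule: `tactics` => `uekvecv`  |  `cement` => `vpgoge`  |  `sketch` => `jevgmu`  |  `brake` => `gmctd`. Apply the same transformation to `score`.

Two steps: reverse the string, then apply a Caesar shift of +2.
For score: reverse → erocs; then shift: e+2=g, r+2=t, o+2=q, c+2=e, s+2=u.

gtqeu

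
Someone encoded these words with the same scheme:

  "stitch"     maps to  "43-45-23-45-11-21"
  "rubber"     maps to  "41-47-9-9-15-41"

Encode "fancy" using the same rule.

17-7-33-11-55

s(#19)→43 and t(#20)→45: differences scale by 2, so n = 2·pos + 5. The formula is n = 2×(alphabet index, a=1) + 5.
Applying it to fancy: f=6→17, a=1→7, n=14→33, c=3→11, y=25→55.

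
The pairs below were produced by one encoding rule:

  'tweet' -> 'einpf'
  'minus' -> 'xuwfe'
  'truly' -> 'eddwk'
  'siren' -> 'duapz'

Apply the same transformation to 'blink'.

Shifts by position in tweet: pos 0: t→e (+11), pos 1: w→i (+12), pos 2: e→n (+9), pos 3: e→p (+11), pos 4: t→f (+12) — repeating every 3. The shifts repeat in a cycle of length 3: positions 0,1,… shift by +11, +12, +9, then the pattern repeats.
Applying it to blink: b+11=m, l+12=x, i+9=r, n+11=y, k+12=w.

mxryw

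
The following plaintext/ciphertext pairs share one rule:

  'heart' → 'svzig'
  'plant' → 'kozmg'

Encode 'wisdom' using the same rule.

This is the alphabet-reversal cipher (Atbash): a becomes z, b becomes y, etc.
On wisdom: w↔d, i↔r, s↔h, d↔w, o↔l, m↔n.

drhwln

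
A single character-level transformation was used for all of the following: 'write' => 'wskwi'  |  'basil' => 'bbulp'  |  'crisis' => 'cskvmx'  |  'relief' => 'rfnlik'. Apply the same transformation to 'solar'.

spndv

In write: w→w is +0, r→s is +1, i→k is +2, t→w is +3 — the shift increases by 1 each position. The shift increases by 1 at each position, starting from +0: 0, 1, 2, ….
For solar: s+0=s, o+1=p, l+2=n, a+3=d, r+4=v.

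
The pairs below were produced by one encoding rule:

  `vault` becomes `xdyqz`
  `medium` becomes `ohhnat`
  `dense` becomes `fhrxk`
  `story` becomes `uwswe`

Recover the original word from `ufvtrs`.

scroll

In vault: v→x is +2, a→d is +3, u→y is +4, l→q is +5 — the shift increases by 1 each position. Letter i (0-indexed) is shifted by i+2, so successive shifts are 2, 3, 4, ….
Decoding ufvtrs: u−2=s, f−3=c, v−4=r, t−5=o, r−6=l, s−7=l.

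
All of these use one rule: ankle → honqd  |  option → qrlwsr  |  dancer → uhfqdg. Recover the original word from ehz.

web

The output letters match the input read backwards, each shifted +3: ankle reversed is elkna. The word is reversed, then every letter is shifted forward by 3.
Decoding ehz: shift back: e−3=b, h−3=e, z−3=w → bew; then reverse → web.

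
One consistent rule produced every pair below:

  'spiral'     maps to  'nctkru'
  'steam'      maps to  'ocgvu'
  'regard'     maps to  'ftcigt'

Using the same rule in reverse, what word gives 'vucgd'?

beast

The output letters match the input read backwards, each shifted +2: spiral reversed is larips. Two steps: reverse the string, then apply a Caesar shift of +2.
Undoing it on vucgd: shift back: v−2=t, u−2=s, c−2=a, g−2=e, d−2=b → tsaeb; then reverse → beast.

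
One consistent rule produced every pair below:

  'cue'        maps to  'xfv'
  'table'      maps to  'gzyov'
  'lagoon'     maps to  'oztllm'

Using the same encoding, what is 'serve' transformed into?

hviev

Letters are reflected about the middle of the alphabet (position → 25−position): Atbash.
For serve: s↔h, e↔v, r↔i, v↔e, e↔v.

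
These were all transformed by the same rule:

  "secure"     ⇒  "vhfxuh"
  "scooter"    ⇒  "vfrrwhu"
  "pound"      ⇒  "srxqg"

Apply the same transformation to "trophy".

Compare letters: s→v is +3, e→h is +3, c→f is +3 — a constant shift. Each letter is shifted forward by 3 in the alphabet (a Caesar shift of +3).
Applying it to trophy: t+3=w, r+3=u, o+3=r, p+3=s, h+3=k, y+3=b.

wurskb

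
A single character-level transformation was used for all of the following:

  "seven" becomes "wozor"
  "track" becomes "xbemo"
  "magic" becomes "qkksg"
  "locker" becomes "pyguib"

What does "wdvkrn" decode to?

strand

Shifts by position in seven: pos 0: s→w (+4), pos 1: e→o (+10), pos 2: v→z (+4), pos 3: e→o (+10) — repeating every 2. The shifts repeat in a cycle of length 2: positions 0,1,… shift by +4, +10, then the pattern repeats.
Reversing it on wdvkrn: w−4=s, d−10=t, v−4=r, k−10=a, r−4=n, n−10=d.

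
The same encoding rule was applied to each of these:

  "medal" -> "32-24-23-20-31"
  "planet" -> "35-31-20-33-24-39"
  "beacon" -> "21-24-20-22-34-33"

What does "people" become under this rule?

35-24-34-35-31-24

Each letter is replaced by its alphabet position (a=1..z=26) + 19.
On people: p=16→35, e=5→24, o=15→34, p=16→35, l=12→31, e=5→24.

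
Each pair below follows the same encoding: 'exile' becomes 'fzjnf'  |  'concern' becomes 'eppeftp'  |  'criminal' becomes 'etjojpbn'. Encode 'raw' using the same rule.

tby

The rule splits by letter class: vowels +1, consonants +2.
For raw: r(cons)+2=t, a(vowel)+1=b, w(cons)+2=y.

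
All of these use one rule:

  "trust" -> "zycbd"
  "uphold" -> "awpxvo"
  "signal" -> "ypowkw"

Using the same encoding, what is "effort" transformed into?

Letter i (0-indexed) is shifted by i+6, so successive shifts are 6, 7, 8, ….
For effort: e+6=k, f+7=m, f+8=n, o+9=x, r+10=b, t+11=e.

kmnxbe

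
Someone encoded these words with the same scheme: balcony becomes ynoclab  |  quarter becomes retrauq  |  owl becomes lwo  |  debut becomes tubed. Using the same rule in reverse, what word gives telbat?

The output letters match the input read backwards: balcony reversed is ynoclab. It's just the letters in reverse order.
Undoing it on telbat: then reverse → tablet.

tablet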